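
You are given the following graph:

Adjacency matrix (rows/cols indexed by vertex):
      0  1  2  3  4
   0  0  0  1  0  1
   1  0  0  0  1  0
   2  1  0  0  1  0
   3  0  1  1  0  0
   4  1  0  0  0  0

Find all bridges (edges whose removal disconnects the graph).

A bridge is an edge whose removal increases the number of connected components.
Bridges found: (0,2), (0,4), (1,3), (2,3)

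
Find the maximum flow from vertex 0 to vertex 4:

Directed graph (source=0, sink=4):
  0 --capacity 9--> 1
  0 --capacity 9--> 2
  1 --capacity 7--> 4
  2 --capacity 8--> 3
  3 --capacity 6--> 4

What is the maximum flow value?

Computing max flow:
  Flow on (0->1): 7/9
  Flow on (0->2): 6/9
  Flow on (1->4): 7/7
  Flow on (2->3): 6/8
  Flow on (3->4): 6/6
Maximum flow = 13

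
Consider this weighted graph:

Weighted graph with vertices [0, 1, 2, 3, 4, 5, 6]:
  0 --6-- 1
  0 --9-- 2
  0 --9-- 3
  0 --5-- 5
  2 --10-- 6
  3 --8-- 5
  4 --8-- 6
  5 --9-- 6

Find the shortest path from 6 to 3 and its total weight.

Using Dijkstra's algorithm from vertex 6:
Shortest path: 6 -> 5 -> 3
Total weight: 9 + 8 = 17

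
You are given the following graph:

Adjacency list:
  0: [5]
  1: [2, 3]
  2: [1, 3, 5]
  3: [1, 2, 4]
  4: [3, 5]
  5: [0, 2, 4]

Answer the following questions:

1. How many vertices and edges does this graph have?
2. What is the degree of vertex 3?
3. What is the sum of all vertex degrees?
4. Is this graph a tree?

Count: 6 vertices, 7 edges.
Vertex 3 has neighbors [1, 2, 4], degree = 3.
Handshaking lemma: 2 * 7 = 14.
A tree on 6 vertices has 5 edges. This graph has 7 edges (2 extra). Not a tree.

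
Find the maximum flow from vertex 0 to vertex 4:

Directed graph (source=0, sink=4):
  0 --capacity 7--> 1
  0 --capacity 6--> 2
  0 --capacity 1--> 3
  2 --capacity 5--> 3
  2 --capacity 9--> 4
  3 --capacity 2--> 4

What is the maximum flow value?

Computing max flow:
  Flow on (0->2): 6/6
  Flow on (0->3): 1/1
  Flow on (2->4): 6/9
  Flow on (3->4): 1/2
Maximum flow = 7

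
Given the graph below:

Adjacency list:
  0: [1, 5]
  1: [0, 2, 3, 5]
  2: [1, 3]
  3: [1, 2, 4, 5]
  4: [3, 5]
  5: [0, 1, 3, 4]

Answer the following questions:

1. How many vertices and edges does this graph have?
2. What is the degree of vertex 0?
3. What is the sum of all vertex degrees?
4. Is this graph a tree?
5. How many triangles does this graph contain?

Count: 6 vertices, 9 edges.
Vertex 0 has neighbors [1, 5], degree = 2.
Handshaking lemma: 2 * 9 = 18.
A tree on 6 vertices has 5 edges. This graph has 9 edges (4 extra). Not a tree.
Number of triangles = 4.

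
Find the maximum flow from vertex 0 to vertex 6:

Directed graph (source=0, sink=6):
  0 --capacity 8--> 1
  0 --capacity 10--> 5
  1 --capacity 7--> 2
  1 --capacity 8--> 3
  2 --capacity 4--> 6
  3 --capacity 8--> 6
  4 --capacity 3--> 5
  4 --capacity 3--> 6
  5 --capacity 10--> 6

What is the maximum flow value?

Computing max flow:
  Flow on (0->1): 8/8
  Flow on (0->5): 10/10
  Flow on (1->2): 4/7
  Flow on (1->3): 4/8
  Flow on (2->6): 4/4
  Flow on (3->6): 4/8
  Flow on (5->6): 10/10
Maximum flow = 18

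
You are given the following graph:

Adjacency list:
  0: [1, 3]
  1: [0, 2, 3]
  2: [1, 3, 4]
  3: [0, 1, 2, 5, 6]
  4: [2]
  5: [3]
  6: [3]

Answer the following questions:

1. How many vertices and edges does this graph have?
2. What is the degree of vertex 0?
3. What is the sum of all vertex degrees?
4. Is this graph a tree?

Count: 7 vertices, 8 edges.
Vertex 0 has neighbors [1, 3], degree = 2.
Handshaking lemma: 2 * 8 = 16.
A tree on 7 vertices has 6 edges. This graph has 8 edges (2 extra). Not a tree.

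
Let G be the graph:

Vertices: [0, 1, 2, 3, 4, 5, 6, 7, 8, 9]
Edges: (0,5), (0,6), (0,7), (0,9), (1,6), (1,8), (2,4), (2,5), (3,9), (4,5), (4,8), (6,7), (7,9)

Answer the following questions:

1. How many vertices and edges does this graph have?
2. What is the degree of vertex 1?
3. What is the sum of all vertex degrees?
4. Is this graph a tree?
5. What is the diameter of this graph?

Count: 10 vertices, 13 edges.
Vertex 1 has neighbors [6, 8], degree = 2.
Handshaking lemma: 2 * 13 = 26.
A tree on 10 vertices has 9 edges. This graph has 13 edges (4 extra). Not a tree.
Diameter (longest shortest path) = 5.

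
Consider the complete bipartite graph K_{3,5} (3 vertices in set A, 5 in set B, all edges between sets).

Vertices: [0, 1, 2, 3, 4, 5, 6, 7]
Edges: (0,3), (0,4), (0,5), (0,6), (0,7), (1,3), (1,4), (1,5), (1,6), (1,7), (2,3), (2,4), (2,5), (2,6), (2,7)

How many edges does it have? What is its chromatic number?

K_{3,5} has 3 * 5 = 15 edges.
Bipartite graphs have chromatic number 2 (color each partition differently).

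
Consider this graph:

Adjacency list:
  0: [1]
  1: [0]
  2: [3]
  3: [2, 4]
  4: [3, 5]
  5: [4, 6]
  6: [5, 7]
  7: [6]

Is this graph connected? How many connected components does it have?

Checking connectivity: the graph has 2 connected component(s).
Components: [[0, 1], [2, 3, 4, 5, 6, 7]]. The graph is NOT connected.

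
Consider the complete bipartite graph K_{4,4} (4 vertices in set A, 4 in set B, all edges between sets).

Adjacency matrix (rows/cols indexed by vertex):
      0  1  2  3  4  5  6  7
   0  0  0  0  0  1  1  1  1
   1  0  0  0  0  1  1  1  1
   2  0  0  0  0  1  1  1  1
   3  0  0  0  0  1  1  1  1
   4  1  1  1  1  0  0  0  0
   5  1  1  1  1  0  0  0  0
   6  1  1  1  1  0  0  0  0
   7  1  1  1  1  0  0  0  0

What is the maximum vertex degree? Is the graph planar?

Set-A vertices have degree 4; set-B vertices have degree 4. Maximum degree = max(4,4) = 4.
K_{4,4} contains K_{3,3} as a subgraph (since both sides have >= 3 vertices); by Kuratowski's theorem it is not planar.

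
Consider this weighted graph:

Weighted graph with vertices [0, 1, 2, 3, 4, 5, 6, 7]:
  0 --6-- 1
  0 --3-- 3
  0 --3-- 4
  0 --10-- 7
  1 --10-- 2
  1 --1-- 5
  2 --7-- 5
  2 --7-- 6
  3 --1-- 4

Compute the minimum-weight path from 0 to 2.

Using Dijkstra's algorithm from vertex 0:
Shortest path: 0 -> 1 -> 5 -> 2
Total weight: 6 + 1 + 7 = 14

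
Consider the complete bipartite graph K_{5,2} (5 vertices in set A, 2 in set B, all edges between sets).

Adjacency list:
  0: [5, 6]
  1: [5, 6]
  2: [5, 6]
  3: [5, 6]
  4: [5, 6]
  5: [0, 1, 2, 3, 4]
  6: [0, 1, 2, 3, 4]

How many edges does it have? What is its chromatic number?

K_{5,2} has 5 * 2 = 10 edges.
Bipartite graphs have chromatic number 2 (color each partition differently).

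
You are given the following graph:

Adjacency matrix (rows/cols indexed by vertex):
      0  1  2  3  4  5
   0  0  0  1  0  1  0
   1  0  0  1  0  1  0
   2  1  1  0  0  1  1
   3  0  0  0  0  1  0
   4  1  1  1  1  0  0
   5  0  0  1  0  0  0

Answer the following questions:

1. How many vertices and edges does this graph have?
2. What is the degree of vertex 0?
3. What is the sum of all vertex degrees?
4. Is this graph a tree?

Count: 6 vertices, 7 edges.
Vertex 0 has neighbors [2, 4], degree = 2.
Handshaking lemma: 2 * 7 = 14.
A tree on 6 vertices has 5 edges. This graph has 7 edges (2 extra). Not a tree.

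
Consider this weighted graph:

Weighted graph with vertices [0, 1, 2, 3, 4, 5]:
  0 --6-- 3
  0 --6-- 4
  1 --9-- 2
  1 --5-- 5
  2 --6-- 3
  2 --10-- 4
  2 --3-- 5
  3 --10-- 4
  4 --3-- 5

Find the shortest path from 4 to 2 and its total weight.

Using Dijkstra's algorithm from vertex 4:
Shortest path: 4 -> 5 -> 2
Total weight: 3 + 3 = 6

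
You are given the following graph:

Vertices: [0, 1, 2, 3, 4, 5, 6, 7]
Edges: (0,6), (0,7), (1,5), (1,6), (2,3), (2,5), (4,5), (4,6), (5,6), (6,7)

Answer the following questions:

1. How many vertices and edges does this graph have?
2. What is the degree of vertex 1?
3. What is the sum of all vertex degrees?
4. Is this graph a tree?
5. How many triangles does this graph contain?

Count: 8 vertices, 10 edges.
Vertex 1 has neighbors [5, 6], degree = 2.
Handshaking lemma: 2 * 10 = 20.
A tree on 8 vertices has 7 edges. This graph has 10 edges (3 extra). Not a tree.
Number of triangles = 3.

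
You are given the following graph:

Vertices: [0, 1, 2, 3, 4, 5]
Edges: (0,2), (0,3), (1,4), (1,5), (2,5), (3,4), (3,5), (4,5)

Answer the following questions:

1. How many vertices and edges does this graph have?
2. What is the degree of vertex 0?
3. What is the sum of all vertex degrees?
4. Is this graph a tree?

Count: 6 vertices, 8 edges.
Vertex 0 has neighbors [2, 3], degree = 2.
Handshaking lemma: 2 * 8 = 16.
A tree on 6 vertices has 5 edges. This graph has 8 edges (3 extra). Not a tree.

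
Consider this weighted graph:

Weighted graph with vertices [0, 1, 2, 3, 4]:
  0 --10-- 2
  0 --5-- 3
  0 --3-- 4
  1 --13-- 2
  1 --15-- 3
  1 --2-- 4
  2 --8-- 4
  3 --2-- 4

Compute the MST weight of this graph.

Applying Kruskal's algorithm (sort edges by weight, add if no cycle):
  Add (1,4) w=2
  Add (3,4) w=2
  Add (0,4) w=3
  Skip (0,3) w=5 (creates cycle)
  Add (2,4) w=8
  Skip (0,2) w=10 (creates cycle)
  Skip (1,2) w=13 (creates cycle)
  Skip (1,3) w=15 (creates cycle)
MST weight = 15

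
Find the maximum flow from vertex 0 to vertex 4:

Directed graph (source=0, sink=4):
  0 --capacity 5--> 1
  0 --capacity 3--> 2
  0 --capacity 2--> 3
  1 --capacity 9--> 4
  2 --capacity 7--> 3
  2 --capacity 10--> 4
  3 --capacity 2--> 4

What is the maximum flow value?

Computing max flow:
  Flow on (0->1): 5/5
  Flow on (0->2): 3/3
  Flow on (0->3): 2/2
  Flow on (1->4): 5/9
  Flow on (2->4): 3/10
  Flow on (3->4): 2/2
Maximum flow = 10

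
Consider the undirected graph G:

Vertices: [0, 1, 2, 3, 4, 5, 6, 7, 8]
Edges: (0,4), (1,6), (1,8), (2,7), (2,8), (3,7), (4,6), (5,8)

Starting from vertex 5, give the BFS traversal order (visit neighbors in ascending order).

BFS from vertex 5 (neighbors processed in ascending order):
Visit order: 5, 8, 1, 2, 6, 7, 4, 3, 0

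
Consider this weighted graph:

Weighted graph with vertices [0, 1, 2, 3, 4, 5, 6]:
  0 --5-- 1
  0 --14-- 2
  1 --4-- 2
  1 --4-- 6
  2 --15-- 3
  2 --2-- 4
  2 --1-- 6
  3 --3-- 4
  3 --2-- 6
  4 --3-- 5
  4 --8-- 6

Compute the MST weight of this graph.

Applying Kruskal's algorithm (sort edges by weight, add if no cycle):
  Add (2,6) w=1
  Add (2,4) w=2
  Add (3,6) w=2
  Skip (3,4) w=3 (creates cycle)
  Add (4,5) w=3
  Add (1,2) w=4
  Skip (1,6) w=4 (creates cycle)
  Add (0,1) w=5
  Skip (4,6) w=8 (creates cycle)
  Skip (0,2) w=14 (creates cycle)
  Skip (2,3) w=15 (creates cycle)
MST weight = 17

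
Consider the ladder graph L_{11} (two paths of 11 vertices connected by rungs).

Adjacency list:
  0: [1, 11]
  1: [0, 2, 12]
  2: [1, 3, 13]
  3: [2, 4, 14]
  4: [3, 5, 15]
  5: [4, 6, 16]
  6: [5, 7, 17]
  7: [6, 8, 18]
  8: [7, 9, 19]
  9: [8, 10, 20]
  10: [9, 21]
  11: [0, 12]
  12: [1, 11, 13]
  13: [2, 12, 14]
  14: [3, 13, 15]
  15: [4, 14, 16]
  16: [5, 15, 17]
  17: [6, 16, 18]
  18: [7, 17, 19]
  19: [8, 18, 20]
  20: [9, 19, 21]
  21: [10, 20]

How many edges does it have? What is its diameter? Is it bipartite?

Ladder graph L_{11}: 11 rungs + 2 * (11-1) path edges = 11 + 20 = 31 edges.
Diameter = 11.
Ladder graphs are bipartite (alternating coloring along each path).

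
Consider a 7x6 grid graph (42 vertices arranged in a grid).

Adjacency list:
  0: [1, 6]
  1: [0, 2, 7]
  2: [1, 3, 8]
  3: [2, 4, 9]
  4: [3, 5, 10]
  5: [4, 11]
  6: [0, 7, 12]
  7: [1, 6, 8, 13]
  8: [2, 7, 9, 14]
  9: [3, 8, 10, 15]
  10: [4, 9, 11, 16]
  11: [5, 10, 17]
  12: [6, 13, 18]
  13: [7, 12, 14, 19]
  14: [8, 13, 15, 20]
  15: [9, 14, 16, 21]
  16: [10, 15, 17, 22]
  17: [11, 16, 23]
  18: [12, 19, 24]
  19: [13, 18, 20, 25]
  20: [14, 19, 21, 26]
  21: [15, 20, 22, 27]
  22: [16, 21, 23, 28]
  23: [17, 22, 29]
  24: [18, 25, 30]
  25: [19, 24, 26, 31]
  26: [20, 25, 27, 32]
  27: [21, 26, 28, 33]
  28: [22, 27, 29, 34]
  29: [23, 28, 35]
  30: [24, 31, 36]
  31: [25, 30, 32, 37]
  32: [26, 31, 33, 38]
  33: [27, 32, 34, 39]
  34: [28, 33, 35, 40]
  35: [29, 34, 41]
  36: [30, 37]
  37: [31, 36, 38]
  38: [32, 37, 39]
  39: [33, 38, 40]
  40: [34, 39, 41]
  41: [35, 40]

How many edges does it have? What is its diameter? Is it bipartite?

A 7x6 grid has 36 vertical edges and 35 horizontal edges.
Total edges = 36 + 35 = 71.
Diameter = (7-1) + (6-1) = 11 (corner to opposite corner).
Grid graphs are bipartite (checkerboard coloring).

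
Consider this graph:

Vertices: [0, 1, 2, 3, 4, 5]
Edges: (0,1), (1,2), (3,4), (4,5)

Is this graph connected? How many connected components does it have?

Checking connectivity: the graph has 2 connected component(s).
Components: [[0, 1, 2], [3, 4, 5]]. The graph is NOT connected.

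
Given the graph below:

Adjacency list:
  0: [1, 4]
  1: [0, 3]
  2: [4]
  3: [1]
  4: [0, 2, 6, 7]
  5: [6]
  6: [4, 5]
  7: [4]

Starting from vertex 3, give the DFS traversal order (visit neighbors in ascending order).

DFS from vertex 3 (neighbors processed in ascending order):
Visit order: 3, 1, 0, 4, 2, 6, 5, 7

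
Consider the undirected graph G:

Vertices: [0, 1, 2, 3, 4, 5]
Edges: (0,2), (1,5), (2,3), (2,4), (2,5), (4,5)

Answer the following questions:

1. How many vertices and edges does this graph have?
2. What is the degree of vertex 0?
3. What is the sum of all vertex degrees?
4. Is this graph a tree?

Count: 6 vertices, 6 edges.
Vertex 0 has neighbors [2], degree = 1.
Handshaking lemma: 2 * 6 = 12.
A tree on 6 vertices has 5 edges. This graph has 6 edges (1 extra). Not a tree.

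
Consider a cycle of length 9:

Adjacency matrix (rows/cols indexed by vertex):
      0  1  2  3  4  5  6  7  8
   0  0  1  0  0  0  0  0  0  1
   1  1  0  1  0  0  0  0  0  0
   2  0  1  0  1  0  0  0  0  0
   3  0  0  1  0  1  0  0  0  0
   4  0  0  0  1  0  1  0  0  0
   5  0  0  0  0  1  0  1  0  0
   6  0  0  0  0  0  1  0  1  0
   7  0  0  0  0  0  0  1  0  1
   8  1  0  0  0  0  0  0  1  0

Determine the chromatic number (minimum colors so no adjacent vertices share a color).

This is an odd cycle (C_9). Odd cycles are not bipartite (any 2-coloring forces two adjacent vertices to match), and 3 colors suffice.
Chromatic number = 3.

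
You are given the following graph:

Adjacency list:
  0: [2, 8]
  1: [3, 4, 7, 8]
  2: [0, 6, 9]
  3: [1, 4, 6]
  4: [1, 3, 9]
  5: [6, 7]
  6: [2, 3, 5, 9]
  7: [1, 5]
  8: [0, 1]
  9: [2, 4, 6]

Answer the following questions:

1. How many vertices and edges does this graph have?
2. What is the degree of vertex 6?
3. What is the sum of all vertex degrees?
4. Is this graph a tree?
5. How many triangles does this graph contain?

Count: 10 vertices, 14 edges.
Vertex 6 has neighbors [2, 3, 5, 9], degree = 4.
Handshaking lemma: 2 * 14 = 28.
A tree on 10 vertices has 9 edges. This graph has 14 edges (5 extra). Not a tree.
Number of triangles = 2.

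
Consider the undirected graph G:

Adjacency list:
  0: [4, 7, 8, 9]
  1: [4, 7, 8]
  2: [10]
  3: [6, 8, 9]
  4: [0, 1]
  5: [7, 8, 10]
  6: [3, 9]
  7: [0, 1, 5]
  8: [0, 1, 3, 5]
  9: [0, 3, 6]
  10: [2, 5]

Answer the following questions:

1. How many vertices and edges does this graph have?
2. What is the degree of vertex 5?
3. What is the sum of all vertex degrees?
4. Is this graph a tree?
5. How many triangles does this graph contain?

Count: 11 vertices, 15 edges.
Vertex 5 has neighbors [7, 8, 10], degree = 3.
Handshaking lemma: 2 * 15 = 30.
A tree on 11 vertices has 10 edges. This graph has 15 edges (5 extra). Not a tree.
Number of triangles = 1.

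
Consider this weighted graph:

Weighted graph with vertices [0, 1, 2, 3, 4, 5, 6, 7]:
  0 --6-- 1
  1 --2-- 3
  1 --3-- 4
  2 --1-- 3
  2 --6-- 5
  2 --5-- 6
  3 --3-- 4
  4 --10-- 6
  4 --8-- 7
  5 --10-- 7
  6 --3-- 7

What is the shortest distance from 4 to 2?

Using Dijkstra's algorithm from vertex 4:
Shortest path: 4 -> 3 -> 2
Total weight: 3 + 1 = 4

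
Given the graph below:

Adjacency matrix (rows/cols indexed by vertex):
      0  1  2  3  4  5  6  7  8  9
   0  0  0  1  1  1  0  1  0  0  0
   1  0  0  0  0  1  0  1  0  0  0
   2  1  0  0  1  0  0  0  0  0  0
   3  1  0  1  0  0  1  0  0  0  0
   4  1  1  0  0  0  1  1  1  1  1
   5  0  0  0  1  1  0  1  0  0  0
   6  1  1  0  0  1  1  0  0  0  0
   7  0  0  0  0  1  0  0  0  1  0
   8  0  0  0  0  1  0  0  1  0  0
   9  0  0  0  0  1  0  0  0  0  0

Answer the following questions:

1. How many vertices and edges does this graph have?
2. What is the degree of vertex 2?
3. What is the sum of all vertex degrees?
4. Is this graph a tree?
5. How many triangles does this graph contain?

Count: 10 vertices, 15 edges.
Vertex 2 has neighbors [0, 3], degree = 2.
Handshaking lemma: 2 * 15 = 30.
A tree on 10 vertices has 9 edges. This graph has 15 edges (6 extra). Not a tree.
Number of triangles = 5.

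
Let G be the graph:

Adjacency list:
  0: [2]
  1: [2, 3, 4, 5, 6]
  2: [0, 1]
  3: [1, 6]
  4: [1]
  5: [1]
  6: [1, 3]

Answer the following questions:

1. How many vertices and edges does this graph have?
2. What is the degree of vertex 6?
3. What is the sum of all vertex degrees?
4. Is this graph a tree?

Count: 7 vertices, 7 edges.
Vertex 6 has neighbors [1, 3], degree = 2.
Handshaking lemma: 2 * 7 = 14.
A tree on 7 vertices has 6 edges. This graph has 7 edges (1 extra). Not a tree.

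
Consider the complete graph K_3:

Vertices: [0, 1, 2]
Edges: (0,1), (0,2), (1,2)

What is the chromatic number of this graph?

In K_3, every vertex is adjacent to every other vertex.
Each vertex needs a unique color.
Chromatic number = 3.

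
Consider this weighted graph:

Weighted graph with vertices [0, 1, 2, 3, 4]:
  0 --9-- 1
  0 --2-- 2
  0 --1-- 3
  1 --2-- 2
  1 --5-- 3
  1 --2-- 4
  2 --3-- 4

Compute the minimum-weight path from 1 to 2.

Using Dijkstra's algorithm from vertex 1:
Shortest path: 1 -> 2
Total weight: 2 = 2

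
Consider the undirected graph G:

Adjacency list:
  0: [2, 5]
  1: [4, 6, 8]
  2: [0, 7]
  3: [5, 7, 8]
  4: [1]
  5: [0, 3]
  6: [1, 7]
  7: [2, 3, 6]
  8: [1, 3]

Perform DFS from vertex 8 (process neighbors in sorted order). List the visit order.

DFS from vertex 8 (neighbors processed in ascending order):
Visit order: 8, 1, 4, 6, 7, 2, 0, 5, 3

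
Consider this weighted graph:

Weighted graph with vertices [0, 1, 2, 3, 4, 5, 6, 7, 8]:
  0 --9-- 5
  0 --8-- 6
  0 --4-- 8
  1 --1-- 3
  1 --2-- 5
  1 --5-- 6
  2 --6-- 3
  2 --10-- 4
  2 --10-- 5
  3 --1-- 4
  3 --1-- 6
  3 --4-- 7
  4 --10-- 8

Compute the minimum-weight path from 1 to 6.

Using Dijkstra's algorithm from vertex 1:
Shortest path: 1 -> 3 -> 6
Total weight: 1 + 1 = 2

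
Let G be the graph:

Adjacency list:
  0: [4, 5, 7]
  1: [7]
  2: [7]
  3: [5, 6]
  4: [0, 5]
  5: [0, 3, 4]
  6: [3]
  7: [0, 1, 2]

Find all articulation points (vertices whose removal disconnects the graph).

An articulation point is a vertex whose removal disconnects the graph.
Articulation points: [0, 3, 5, 7]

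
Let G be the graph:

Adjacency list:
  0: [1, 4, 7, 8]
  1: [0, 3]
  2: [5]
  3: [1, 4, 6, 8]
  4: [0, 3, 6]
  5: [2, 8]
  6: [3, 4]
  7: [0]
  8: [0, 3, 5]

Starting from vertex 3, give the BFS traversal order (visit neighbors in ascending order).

BFS from vertex 3 (neighbors processed in ascending order):
Visit order: 3, 1, 4, 6, 8, 0, 5, 7, 2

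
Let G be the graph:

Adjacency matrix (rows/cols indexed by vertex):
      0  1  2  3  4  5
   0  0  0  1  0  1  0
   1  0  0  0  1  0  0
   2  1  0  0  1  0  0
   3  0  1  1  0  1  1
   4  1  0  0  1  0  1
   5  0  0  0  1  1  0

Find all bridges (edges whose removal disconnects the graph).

A bridge is an edge whose removal increases the number of connected components.
Bridges found: (1,3)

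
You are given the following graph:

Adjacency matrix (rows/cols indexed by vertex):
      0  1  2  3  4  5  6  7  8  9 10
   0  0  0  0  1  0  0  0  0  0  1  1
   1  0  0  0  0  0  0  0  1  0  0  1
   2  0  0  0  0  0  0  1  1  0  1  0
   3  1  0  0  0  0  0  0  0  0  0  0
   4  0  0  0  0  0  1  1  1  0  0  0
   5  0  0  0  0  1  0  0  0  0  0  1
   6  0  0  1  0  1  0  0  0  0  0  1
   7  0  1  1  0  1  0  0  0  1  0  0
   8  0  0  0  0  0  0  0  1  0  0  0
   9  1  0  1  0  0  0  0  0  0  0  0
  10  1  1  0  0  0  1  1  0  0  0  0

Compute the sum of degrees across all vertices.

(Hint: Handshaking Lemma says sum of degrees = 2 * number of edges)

Count edges: 14 edges.
By Handshaking Lemma: sum of degrees = 2 * 14 = 28.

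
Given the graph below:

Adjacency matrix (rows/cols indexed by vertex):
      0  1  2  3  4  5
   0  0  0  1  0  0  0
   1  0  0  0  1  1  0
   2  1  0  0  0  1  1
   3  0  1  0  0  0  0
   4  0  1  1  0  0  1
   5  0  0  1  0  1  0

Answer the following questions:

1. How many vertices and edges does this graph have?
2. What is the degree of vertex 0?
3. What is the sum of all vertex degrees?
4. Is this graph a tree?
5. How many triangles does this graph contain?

Count: 6 vertices, 6 edges.
Vertex 0 has neighbors [2], degree = 1.
Handshaking lemma: 2 * 6 = 12.
A tree on 6 vertices has 5 edges. This graph has 6 edges (1 extra). Not a tree.
Number of triangles = 1.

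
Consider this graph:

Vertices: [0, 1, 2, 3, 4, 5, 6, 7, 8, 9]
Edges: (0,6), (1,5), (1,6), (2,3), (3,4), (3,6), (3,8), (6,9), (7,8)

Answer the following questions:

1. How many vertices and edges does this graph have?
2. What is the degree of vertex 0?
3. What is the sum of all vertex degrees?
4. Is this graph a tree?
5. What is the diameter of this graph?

Count: 10 vertices, 9 edges.
Vertex 0 has neighbors [6], degree = 1.
Handshaking lemma: 2 * 9 = 18.
A graph is a tree iff it is connected and has exactly n-1 edges. This graph is connected (all 10 vertices in one component) and has 10-1 = 9 edges. It is a tree.
Diameter (longest shortest path) = 5.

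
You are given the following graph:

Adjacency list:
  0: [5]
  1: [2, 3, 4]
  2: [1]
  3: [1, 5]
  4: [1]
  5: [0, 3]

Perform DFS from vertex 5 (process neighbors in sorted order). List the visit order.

DFS from vertex 5 (neighbors processed in ascending order):
Visit order: 5, 0, 3, 1, 2, 4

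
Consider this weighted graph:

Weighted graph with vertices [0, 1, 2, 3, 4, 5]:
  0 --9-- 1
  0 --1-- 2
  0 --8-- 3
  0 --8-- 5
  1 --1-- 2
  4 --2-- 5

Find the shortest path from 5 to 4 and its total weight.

Using Dijkstra's algorithm from vertex 5:
Shortest path: 5 -> 4
Total weight: 2 = 2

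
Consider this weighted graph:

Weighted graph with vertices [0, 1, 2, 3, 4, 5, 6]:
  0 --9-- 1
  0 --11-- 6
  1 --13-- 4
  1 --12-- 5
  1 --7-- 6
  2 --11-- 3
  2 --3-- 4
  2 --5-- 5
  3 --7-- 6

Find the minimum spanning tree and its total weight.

Applying Kruskal's algorithm (sort edges by weight, add if no cycle):
  Add (2,4) w=3
  Add (2,5) w=5
  Add (1,6) w=7
  Add (3,6) w=7
  Add (0,1) w=9
  Skip (0,6) w=11 (creates cycle)
  Add (2,3) w=11
  Skip (1,5) w=12 (creates cycle)
  Skip (1,4) w=13 (creates cycle)
MST weight = 42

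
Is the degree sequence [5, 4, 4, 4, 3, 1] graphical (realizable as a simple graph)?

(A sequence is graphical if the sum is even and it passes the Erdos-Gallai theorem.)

Sum of degrees = 21. Sum is odd, so the sequence is NOT graphical.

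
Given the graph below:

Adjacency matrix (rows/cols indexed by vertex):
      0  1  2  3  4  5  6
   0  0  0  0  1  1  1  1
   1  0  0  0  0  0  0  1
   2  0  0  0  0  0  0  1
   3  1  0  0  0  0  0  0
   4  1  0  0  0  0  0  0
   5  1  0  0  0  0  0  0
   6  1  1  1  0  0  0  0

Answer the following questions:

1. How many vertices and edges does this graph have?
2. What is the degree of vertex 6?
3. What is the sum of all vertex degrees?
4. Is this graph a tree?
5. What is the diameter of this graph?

Count: 7 vertices, 6 edges.
Vertex 6 has neighbors [0, 1, 2], degree = 3.
Handshaking lemma: 2 * 6 = 12.
A graph is a tree iff it is connected and has exactly n-1 edges. This graph is connected (all 7 vertices in one component) and has 7-1 = 6 edges. It is a tree.
Diameter (longest shortest path) = 3.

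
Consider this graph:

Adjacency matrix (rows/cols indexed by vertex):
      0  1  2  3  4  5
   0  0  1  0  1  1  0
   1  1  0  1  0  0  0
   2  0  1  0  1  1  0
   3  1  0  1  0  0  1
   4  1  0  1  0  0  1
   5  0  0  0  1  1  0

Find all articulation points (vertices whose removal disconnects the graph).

No articulation points. The graph is biconnected.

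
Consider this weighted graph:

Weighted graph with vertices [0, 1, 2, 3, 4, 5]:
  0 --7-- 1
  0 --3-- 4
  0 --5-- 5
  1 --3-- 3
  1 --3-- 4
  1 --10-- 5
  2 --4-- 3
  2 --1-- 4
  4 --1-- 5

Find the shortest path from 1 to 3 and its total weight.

Using Dijkstra's algorithm from vertex 1:
Shortest path: 1 -> 3
Total weight: 3 = 3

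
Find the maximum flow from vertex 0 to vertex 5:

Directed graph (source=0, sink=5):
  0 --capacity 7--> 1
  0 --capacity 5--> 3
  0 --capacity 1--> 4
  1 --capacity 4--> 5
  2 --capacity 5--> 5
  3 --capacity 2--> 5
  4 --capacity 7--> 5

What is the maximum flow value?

Computing max flow:
  Flow on (0->1): 4/7
  Flow on (0->3): 2/5
  Flow on (0->4): 1/1
  Flow on (1->5): 4/4
  Flow on (3->5): 2/2
  Flow on (4->5): 1/7
Maximum flow = 7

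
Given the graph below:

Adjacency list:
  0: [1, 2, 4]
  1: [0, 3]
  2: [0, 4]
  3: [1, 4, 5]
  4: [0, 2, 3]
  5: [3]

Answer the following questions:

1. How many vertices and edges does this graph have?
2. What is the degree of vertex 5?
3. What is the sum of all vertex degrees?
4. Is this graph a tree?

Count: 6 vertices, 7 edges.
Vertex 5 has neighbors [3], degree = 1.
Handshaking lemma: 2 * 7 = 14.
A tree on 6 vertices has 5 edges. This graph has 7 edges (2 extra). Not a tree.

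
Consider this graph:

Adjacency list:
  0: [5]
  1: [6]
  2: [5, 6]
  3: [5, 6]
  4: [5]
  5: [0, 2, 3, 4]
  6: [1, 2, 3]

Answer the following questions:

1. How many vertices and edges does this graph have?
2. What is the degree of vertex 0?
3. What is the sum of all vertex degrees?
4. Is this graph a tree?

Count: 7 vertices, 7 edges.
Vertex 0 has neighbors [5], degree = 1.
Handshaking lemma: 2 * 7 = 14.
A tree on 7 vertices has 6 edges. This graph has 7 edges (1 extra). Not a tree.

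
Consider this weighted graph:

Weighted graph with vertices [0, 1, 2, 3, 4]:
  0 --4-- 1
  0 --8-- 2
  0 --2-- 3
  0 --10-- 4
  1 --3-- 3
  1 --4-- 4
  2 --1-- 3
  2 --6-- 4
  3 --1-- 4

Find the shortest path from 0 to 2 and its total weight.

Using Dijkstra's algorithm from vertex 0:
Shortest path: 0 -> 3 -> 2
Total weight: 2 + 1 = 3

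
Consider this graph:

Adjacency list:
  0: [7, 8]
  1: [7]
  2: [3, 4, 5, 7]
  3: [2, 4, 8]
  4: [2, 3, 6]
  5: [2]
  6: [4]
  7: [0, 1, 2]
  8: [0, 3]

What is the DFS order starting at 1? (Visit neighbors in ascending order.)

DFS from vertex 1 (neighbors processed in ascending order):
Visit order: 1, 7, 0, 8, 3, 2, 4, 6, 5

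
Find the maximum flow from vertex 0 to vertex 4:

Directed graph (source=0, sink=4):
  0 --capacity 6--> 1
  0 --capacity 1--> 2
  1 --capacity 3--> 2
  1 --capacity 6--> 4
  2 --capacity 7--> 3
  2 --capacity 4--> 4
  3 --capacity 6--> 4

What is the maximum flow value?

Computing max flow:
  Flow on (0->1): 6/6
  Flow on (0->2): 1/1
  Flow on (1->4): 6/6
  Flow on (2->4): 1/4
Maximum flow = 7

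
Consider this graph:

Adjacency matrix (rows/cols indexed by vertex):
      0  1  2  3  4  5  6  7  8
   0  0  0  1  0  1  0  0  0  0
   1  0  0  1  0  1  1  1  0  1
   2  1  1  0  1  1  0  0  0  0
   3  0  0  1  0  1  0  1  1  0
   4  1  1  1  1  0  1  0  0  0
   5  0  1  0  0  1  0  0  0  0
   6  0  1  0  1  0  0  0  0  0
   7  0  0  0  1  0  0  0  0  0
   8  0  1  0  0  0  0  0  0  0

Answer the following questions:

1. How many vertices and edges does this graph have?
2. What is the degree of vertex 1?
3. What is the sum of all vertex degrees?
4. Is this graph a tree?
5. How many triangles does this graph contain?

Count: 9 vertices, 13 edges.
Vertex 1 has neighbors [2, 4, 5, 6, 8], degree = 5.
Handshaking lemma: 2 * 13 = 26.
A tree on 9 vertices has 8 edges. This graph has 13 edges (5 extra). Not a tree.
Number of triangles = 4.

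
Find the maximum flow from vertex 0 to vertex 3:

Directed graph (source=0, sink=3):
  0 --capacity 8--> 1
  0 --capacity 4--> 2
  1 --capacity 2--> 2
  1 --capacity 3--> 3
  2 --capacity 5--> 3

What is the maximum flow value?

Computing max flow:
  Flow on (0->1): 5/8
  Flow on (0->2): 3/4
  Flow on (1->2): 2/2
  Flow on (1->3): 3/3
  Flow on (2->3): 5/5
Maximum flow = 8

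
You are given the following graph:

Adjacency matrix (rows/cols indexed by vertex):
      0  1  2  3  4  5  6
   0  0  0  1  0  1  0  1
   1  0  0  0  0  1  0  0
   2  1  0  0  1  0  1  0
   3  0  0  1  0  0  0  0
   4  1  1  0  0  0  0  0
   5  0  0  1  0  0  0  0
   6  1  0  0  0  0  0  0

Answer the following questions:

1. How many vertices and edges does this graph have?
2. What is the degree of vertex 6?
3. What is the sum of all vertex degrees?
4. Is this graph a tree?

Count: 7 vertices, 6 edges.
Vertex 6 has neighbors [0], degree = 1.
Handshaking lemma: 2 * 6 = 12.
A graph is a tree iff it is connected and has exactly n-1 edges. This graph is connected (all 7 vertices in one component) and has 7-1 = 6 edges. It is a tree.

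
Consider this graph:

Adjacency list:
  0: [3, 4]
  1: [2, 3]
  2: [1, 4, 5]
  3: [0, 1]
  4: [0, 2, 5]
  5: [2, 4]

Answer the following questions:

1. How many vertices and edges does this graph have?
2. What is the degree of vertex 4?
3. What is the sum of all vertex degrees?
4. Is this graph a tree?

Count: 6 vertices, 7 edges.
Vertex 4 has neighbors [0, 2, 5], degree = 3.
Handshaking lemma: 2 * 7 = 14.
A tree on 6 vertices has 5 edges. This graph has 7 edges (2 extra). Not a tree.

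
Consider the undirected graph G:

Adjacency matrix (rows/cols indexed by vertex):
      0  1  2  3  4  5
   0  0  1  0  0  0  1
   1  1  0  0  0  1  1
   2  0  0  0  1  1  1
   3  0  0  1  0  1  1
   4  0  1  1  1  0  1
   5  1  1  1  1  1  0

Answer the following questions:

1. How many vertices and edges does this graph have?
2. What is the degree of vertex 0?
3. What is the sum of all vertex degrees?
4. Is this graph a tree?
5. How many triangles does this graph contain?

Count: 6 vertices, 10 edges.
Vertex 0 has neighbors [1, 5], degree = 2.
Handshaking lemma: 2 * 10 = 20.
A tree on 6 vertices has 5 edges. This graph has 10 edges (5 extra). Not a tree.
Number of triangles = 6.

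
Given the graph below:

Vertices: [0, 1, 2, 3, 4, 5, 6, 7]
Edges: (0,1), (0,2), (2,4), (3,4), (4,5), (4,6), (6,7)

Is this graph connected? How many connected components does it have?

Checking connectivity: the graph has 1 connected component(s).
All vertices are reachable from each other. The graph IS connected.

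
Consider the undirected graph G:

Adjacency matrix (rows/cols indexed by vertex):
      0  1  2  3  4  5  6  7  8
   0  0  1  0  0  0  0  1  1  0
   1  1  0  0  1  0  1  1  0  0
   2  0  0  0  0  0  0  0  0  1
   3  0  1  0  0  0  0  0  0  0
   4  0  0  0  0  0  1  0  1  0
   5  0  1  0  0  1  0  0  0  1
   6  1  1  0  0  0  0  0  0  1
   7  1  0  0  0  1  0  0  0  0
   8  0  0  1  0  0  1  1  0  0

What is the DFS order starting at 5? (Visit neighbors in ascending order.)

DFS from vertex 5 (neighbors processed in ascending order):
Visit order: 5, 1, 0, 6, 8, 2, 7, 4, 3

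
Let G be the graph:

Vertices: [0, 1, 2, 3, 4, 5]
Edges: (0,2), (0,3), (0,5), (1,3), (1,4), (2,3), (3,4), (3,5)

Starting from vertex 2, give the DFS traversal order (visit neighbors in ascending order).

DFS from vertex 2 (neighbors processed in ascending order):
Visit order: 2, 0, 3, 1, 4, 5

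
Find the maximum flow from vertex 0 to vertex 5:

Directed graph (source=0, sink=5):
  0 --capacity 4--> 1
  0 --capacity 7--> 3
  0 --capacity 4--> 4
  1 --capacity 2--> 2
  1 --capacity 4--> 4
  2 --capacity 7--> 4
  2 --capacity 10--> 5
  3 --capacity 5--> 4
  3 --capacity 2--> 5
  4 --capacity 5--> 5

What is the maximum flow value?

Computing max flow:
  Flow on (0->1): 4/4
  Flow on (0->3): 2/7
  Flow on (0->4): 3/4
  Flow on (1->2): 2/2
  Flow on (1->4): 2/4
  Flow on (2->5): 2/10
  Flow on (3->5): 2/2
  Flow on (4->5): 5/5
Maximum flow = 9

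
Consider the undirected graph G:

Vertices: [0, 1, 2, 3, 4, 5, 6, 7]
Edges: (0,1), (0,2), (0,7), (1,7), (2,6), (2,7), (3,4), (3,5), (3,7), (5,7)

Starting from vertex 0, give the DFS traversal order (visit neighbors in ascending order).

DFS from vertex 0 (neighbors processed in ascending order):
Visit order: 0, 1, 7, 2, 6, 3, 4, 5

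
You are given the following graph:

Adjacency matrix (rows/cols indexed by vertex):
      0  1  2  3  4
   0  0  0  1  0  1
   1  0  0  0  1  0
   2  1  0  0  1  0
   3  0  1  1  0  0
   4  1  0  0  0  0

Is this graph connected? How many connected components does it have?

Checking connectivity: the graph has 1 connected component(s).
All vertices are reachable from each other. The graph IS connected.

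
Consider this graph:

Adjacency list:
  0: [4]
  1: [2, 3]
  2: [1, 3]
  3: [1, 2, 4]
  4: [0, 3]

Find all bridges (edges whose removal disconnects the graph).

A bridge is an edge whose removal increases the number of connected components.
Bridges found: (0,4), (3,4)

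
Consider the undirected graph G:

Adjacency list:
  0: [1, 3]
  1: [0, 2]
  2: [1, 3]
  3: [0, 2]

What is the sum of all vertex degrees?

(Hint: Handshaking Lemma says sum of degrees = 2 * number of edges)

Count edges: 4 edges.
By Handshaking Lemma: sum of degrees = 2 * 4 = 8.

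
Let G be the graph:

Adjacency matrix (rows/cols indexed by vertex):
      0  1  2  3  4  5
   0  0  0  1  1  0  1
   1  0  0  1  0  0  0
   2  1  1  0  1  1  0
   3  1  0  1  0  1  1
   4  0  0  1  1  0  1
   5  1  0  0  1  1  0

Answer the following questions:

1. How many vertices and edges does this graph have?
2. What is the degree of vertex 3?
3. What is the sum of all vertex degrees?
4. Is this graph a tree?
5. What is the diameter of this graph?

Count: 6 vertices, 9 edges.
Vertex 3 has neighbors [0, 2, 4, 5], degree = 4.
Handshaking lemma: 2 * 9 = 18.
A tree on 6 vertices has 5 edges. This graph has 9 edges (4 extra). Not a tree.
Diameter (longest shortest path) = 3.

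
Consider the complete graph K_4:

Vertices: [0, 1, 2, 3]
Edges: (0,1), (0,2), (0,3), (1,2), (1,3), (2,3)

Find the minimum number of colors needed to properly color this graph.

In K_4, every vertex is adjacent to every other vertex.
Each vertex needs a unique color.
Chromatic number = 4.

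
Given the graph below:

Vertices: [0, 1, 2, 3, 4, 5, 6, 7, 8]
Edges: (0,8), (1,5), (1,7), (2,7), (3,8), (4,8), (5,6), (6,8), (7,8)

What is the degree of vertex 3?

Vertex 3 has neighbors [8], so deg(3) = 1.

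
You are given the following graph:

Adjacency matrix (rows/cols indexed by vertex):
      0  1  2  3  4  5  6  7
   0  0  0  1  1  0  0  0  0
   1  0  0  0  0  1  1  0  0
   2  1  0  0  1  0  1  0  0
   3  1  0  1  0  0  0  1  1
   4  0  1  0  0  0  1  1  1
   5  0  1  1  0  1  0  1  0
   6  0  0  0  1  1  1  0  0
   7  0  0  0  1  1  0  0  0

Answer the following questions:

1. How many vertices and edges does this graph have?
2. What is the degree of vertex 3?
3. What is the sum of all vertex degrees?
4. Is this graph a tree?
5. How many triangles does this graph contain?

Count: 8 vertices, 12 edges.
Vertex 3 has neighbors [0, 2, 6, 7], degree = 4.
Handshaking lemma: 2 * 12 = 24.
A tree on 8 vertices has 7 edges. This graph has 12 edges (5 extra). Not a tree.
Number of triangles = 3.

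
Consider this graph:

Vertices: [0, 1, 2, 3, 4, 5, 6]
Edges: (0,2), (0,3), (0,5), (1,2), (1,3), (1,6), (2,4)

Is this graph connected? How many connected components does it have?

Checking connectivity: the graph has 1 connected component(s).
All vertices are reachable from each other. The graph IS connected.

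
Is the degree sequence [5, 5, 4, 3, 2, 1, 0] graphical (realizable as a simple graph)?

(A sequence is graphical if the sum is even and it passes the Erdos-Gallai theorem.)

Sum of degrees = 20. Sum is even but fails Erdos-Gallai. The sequence is NOT graphical.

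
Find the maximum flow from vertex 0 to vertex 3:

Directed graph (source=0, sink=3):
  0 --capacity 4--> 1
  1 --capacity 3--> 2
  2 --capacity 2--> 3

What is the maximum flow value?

Computing max flow:
  Flow on (0->1): 2/4
  Flow on (1->2): 2/3
  Flow on (2->3): 2/2
Maximum flow = 2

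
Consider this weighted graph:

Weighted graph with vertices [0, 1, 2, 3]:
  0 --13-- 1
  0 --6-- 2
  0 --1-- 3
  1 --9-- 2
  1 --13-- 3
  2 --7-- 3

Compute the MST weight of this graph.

Applying Kruskal's algorithm (sort edges by weight, add if no cycle):
  Add (0,3) w=1
  Add (0,2) w=6
  Skip (2,3) w=7 (creates cycle)
  Add (1,2) w=9
  Skip (0,1) w=13 (creates cycle)
  Skip (1,3) w=13 (creates cycle)
MST weight = 16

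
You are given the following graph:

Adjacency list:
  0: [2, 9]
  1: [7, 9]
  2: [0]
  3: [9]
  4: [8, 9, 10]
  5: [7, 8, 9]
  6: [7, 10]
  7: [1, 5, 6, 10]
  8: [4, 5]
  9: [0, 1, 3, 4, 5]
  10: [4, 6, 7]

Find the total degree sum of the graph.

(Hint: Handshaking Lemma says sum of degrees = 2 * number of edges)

Count edges: 14 edges.
By Handshaking Lemma: sum of degrees = 2 * 14 = 28.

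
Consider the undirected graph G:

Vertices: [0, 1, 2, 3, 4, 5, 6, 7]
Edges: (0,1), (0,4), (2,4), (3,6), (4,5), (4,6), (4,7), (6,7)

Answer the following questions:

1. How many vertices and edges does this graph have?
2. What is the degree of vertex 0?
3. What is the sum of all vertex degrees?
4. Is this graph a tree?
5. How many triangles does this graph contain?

Count: 8 vertices, 8 edges.
Vertex 0 has neighbors [1, 4], degree = 2.
Handshaking lemma: 2 * 8 = 16.
A tree on 8 vertices has 7 edges. This graph has 8 edges (1 extra). Not a tree.
Number of triangles = 1.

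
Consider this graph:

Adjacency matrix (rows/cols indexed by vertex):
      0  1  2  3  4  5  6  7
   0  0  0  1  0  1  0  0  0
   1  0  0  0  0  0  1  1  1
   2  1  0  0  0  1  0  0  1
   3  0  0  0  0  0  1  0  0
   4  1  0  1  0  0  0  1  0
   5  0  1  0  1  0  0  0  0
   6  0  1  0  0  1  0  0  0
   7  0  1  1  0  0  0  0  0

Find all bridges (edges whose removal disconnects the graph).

A bridge is an edge whose removal increases the number of connected components.
Bridges found: (1,5), (3,5)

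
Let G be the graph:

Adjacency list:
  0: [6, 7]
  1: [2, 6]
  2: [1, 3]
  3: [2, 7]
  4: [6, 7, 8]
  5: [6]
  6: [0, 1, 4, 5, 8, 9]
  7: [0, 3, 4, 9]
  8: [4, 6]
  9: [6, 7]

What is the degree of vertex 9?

Vertex 9 has neighbors [6, 7], so deg(9) = 2.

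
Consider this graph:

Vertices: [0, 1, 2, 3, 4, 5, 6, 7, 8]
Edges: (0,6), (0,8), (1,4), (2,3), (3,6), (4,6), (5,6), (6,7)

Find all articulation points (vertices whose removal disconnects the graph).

An articulation point is a vertex whose removal disconnects the graph.
Articulation points: [0, 3, 4, 6]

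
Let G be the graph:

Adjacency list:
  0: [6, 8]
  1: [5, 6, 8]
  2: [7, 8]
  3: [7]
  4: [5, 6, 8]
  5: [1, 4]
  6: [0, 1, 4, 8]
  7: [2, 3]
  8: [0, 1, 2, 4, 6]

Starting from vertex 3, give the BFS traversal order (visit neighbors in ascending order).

BFS from vertex 3 (neighbors processed in ascending order):
Visit order: 3, 7, 2, 8, 0, 1, 4, 6, 5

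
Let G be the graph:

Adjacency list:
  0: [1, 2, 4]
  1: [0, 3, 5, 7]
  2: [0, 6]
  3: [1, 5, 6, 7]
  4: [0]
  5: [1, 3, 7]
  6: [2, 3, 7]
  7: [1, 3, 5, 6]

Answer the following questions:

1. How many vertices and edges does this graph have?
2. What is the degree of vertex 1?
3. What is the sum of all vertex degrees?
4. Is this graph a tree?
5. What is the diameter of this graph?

Count: 8 vertices, 12 edges.
Vertex 1 has neighbors [0, 3, 5, 7], degree = 4.
Handshaking lemma: 2 * 12 = 24.
A tree on 8 vertices has 7 edges. This graph has 12 edges (5 extra). Not a tree.
Diameter (longest shortest path) = 3.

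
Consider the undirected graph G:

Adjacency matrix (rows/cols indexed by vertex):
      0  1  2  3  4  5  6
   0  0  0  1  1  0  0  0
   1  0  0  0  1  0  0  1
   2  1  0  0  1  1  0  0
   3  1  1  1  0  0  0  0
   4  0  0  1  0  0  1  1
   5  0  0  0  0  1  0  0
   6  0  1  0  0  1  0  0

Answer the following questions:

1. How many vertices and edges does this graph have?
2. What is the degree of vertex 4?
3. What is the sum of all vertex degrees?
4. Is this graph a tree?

Count: 7 vertices, 8 edges.
Vertex 4 has neighbors [2, 5, 6], degree = 3.
Handshaking lemma: 2 * 8 = 16.
A tree on 7 vertices has 6 edges. This graph has 8 edges (2 extra). Not a tree.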